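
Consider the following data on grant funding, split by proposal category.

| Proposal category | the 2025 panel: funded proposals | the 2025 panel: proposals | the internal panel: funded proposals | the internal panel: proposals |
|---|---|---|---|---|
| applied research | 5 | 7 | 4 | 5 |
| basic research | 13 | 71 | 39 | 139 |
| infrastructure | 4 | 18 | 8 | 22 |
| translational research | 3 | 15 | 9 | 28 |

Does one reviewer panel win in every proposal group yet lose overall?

No

Applied research: the 2025 panel 5/7 = 71.4%, the internal panel 4/5 = 80.0% → the internal panel
Basic research: the 2025 panel 13/71 = 18.3%, the internal panel 39/139 = 28.1% → the internal panel
Infrastructure: the 2025 panel 4/18 = 22.2%, the internal panel 8/22 = 36.4% → the internal panel
Translational research: the 2025 panel 3/15 = 20.0%, the internal panel 9/28 = 32.1% → the internal panel
Overall: the 2025 panel 25/111 = 22.5%, the internal panel 60/194 = 30.9% → the internal panel
The internal panel wins overall and in every proposal group — no reversal.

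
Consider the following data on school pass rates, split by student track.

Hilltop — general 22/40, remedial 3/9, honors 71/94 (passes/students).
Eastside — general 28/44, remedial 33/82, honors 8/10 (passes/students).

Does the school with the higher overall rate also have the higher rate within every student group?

General: Hilltop 22/40 = 55.0%, Eastside 28/44 = 63.6% → Eastside
Remedial: Hilltop 3/9 = 33.3%, Eastside 33/82 = 40.2% → Eastside
Honors: Hilltop 71/94 = 75.5%, Eastside 8/10 = 80.0% → Eastside
Overall: Hilltop 96/143 = 67.1%, Eastside 69/136 = 50.7% → Hilltop
Eastside wins each student group but Hilltop wins overall — the comparison reverses. Eastside's students skew toward remedial, which has a lower base rate.

No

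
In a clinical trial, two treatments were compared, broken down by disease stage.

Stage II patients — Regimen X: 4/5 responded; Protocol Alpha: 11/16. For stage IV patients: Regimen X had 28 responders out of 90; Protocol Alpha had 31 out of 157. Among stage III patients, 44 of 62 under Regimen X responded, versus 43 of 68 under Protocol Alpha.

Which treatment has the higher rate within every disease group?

Stage II: Regimen X 4/5 = 80.0%, Protocol Alpha 11/16 = 68.8% → Regimen X
Stage IV: Regimen X 28/90 = 31.1%, Protocol Alpha 31/157 = 19.7% → Regimen X
Stage III: Regimen X 44/62 = 71.0%, Protocol Alpha 43/68 = 63.2% → Regimen X
Regimen X has the higher rate in all 3 groups.

Regimen X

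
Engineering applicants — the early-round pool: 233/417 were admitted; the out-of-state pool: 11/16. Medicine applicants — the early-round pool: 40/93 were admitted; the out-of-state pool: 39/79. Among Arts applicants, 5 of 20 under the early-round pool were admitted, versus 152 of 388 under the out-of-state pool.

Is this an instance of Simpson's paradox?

Yes

Engineering: the early-round pool 233/417 = 55.9%, the out-of-state pool 11/16 = 68.8% → the out-of-state pool
Medicine: the early-round pool 40/93 = 43.0%, the out-of-state pool 39/79 = 49.4% → the out-of-state pool
Arts: the early-round pool 5/20 = 25.0%, the out-of-state pool 152/388 = 39.2% → the out-of-state pool
Overall: the early-round pool 278/530 = 52.5%, the out-of-state pool 202/483 = 41.8% → the early-round pool
The out-of-state pool wins each department group but the early-round pool wins overall — the comparison reverses. The out-of-state pool's applicants skew toward Arts, which has a lower base rate.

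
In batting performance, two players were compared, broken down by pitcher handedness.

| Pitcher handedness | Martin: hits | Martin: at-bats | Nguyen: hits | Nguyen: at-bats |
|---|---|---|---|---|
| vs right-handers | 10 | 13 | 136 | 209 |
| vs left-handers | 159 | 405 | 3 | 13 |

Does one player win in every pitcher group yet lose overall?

Vs right-handers: Martin 10/13 = 76.9%, Nguyen 136/209 = 65.1% → Martin
Vs left-handers: Martin 159/405 = 39.3%, Nguyen 3/13 = 23.1% → Martin
Overall: Martin 169/418 = 40.4%, Nguyen 139/222 = 62.6% → Nguyen
Martin wins each pitcher group but Nguyen wins overall — the comparison reverses. Martin's at-bats skew toward vs left-handers, which has a lower base rate.

Yes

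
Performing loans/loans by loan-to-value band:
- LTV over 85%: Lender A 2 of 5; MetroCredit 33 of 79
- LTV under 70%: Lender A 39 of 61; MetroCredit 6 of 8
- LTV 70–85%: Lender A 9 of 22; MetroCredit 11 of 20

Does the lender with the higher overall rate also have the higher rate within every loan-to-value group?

No

LTV over 85%: Lender A 2/5 = 40.0%, MetroCredit 33/79 = 41.8% → MetroCredit
LTV under 70%: Lender A 39/61 = 63.9%, MetroCredit 6/8 = 75.0% → MetroCredit
LTV 70–85%: Lender A 9/22 = 40.9%, MetroCredit 11/20 = 55.0% → MetroCredit
Overall: Lender A 50/88 = 56.8%, MetroCredit 50/107 = 46.7% → Lender A
MetroCredit wins each loan-to-value group but Lender A wins overall — the comparison reverses. MetroCredit's loans skew toward LTV over 85%, which has a lower base rate.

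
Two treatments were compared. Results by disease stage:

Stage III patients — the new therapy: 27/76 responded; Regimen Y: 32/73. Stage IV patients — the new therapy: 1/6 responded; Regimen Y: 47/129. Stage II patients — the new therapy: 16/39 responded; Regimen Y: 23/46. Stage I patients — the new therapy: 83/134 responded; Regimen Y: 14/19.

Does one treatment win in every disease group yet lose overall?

Stage III: the new therapy 27/76 = 35.5%, Regimen Y 32/73 = 43.8% → Regimen Y
Stage IV: the new therapy 1/6 = 16.7%, Regimen Y 47/129 = 36.4% → Regimen Y
Stage II: the new therapy 16/39 = 41.0%, Regimen Y 23/46 = 50.0% → Regimen Y
Stage I: the new therapy 83/134 = 61.9%, Regimen Y 14/19 = 73.7% → Regimen Y
Overall: the new therapy 127/255 = 49.8%, Regimen Y 116/267 = 43.4% → the new therapy
Regimen Y wins each disease group but the new therapy wins overall — the comparison reverses. Regimen Y's patients skew toward stage IV, which has a lower base rate.

Yes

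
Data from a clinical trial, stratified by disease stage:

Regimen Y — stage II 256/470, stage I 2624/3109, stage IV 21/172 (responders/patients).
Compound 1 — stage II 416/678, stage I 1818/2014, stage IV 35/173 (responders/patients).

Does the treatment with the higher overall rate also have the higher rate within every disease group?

Yes

Stage II: Regimen Y 256/470 = 54.5%, Compound 1 416/678 = 61.4% → Compound 1
Stage I: Regimen Y 2624/3109 = 84.4%, Compound 1 1818/2014 = 90.3% → Compound 1
Stage IV: Regimen Y 21/172 = 12.2%, Compound 1 35/173 = 20.2% → Compound 1
Overall: Regimen Y 2901/3751 = 77.3%, Compound 1 2269/2865 = 79.2% → Compound 1
Compound 1 wins overall and in every disease group — no reversal.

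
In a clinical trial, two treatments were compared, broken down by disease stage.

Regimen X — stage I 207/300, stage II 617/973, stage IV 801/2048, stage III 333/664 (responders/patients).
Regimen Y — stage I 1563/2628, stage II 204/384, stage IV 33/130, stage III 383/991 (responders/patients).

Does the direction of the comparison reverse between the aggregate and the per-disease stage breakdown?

Yes

Stage I: Regimen X 207/300 = 69.0%, Regimen Y 1563/2628 = 59.5% → Regimen X
Stage II: Regimen X 617/973 = 63.4%, Regimen Y 204/384 = 53.1% → Regimen X
Stage IV: Regimen X 801/2048 = 39.1%, Regimen Y 33/130 = 25.4% → Regimen X
Stage III: Regimen X 333/664 = 50.2%, Regimen Y 383/991 = 38.6% → Regimen X
Overall: Regimen X 1958/3985 = 49.1%, Regimen Y 2183/4133 = 52.8% → Regimen Y
Regimen X wins each disease group but Regimen Y wins overall — the comparison reverses. Regimen X's patients skew toward stage IV, which has a lower base rate.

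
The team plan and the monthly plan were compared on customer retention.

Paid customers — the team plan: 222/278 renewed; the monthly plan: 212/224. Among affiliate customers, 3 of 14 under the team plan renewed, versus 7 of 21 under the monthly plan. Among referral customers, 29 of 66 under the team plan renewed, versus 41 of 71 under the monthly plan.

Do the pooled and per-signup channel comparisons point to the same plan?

Paid: the team plan 222/278 = 79.9%, the monthly plan 212/224 = 94.6% → the monthly plan
Affiliate: the team plan 3/14 = 21.4%, the monthly plan 7/21 = 33.3% → the monthly plan
Referral: the team plan 29/66 = 43.9%, the monthly plan 41/71 = 57.7% → the monthly plan
Overall: the team plan 254/358 = 70.9%, the monthly plan 260/316 = 82.3% → the monthly plan
The monthly plan wins overall and in every signup group — no reversal.

Yes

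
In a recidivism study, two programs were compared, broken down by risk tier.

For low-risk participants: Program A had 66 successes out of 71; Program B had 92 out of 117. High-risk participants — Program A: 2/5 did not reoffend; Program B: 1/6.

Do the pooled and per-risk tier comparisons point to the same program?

Yes

Low-risk: Program A 66/71 = 93.0%, Program B 92/117 = 78.6% → Program A
High-risk: Program A 2/5 = 40.0%, Program B 1/6 = 16.7% → Program A
Overall: Program A 68/76 = 89.5%, Program B 93/123 = 75.6% → Program A
Program A wins overall and in every risk group — no reversal.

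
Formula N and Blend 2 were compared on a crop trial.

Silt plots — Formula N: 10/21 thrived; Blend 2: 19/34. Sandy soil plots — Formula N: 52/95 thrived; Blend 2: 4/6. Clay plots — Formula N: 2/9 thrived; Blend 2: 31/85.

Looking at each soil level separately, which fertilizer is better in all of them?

Silt: Formula N 10/21 = 47.6%, Blend 2 19/34 = 55.9% → Blend 2
Sandy soil: Formula N 52/95 = 54.7%, Blend 2 4/6 = 66.7% → Blend 2
Clay: Formula N 2/9 = 22.2%, Blend 2 31/85 = 36.5% → Blend 2
Blend 2 has the higher rate in all 3 groups.

Blend 2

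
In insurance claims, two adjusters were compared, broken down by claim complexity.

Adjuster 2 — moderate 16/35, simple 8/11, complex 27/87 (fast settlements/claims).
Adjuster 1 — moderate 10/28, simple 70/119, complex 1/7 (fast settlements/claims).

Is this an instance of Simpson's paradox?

Moderate: Adjuster 2 16/35 = 45.7%, Adjuster 1 10/28 = 35.7% → Adjuster 2
Simple: Adjuster 2 8/11 = 72.7%, Adjuster 1 70/119 = 58.8% → Adjuster 2
Complex: Adjuster 2 27/87 = 31.0%, Adjuster 1 1/7 = 14.3% → Adjuster 2
Overall: Adjuster 2 51/133 = 38.3%, Adjuster 1 81/154 = 52.6% → Adjuster 1
Adjuster 2 wins each claim group but Adjuster 1 wins overall — the comparison reverses. Adjuster 2's claims skew toward complex, which has a lower base rate.

Yes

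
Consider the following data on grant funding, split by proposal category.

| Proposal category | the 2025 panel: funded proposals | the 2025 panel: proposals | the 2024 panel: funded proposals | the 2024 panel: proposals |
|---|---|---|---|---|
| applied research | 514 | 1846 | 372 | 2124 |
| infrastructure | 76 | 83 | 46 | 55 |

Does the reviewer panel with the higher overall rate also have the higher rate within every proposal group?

Applied research: the 2025 panel 514/1846 = 27.8%, the 2024 panel 372/2124 = 17.5% → the 2025 panel
Infrastructure: the 2025 panel 76/83 = 91.6%, the 2024 panel 46/55 = 83.6% → the 2025 panel
Overall: the 2025 panel 590/1929 = 30.6%, the 2024 panel 418/2179 = 19.2% → the 2025 panel
The 2025 panel wins overall and in every proposal group — no reversal.

Yes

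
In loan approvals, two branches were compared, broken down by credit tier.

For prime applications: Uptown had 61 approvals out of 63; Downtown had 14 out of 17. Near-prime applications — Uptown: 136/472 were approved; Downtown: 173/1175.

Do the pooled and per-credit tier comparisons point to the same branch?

Yes

Prime: Uptown 61/63 = 96.8%, Downtown 14/17 = 82.4% → Uptown
Near-prime: Uptown 136/472 = 28.8%, Downtown 173/1175 = 14.7% → Uptown
Overall: Uptown 197/535 = 36.8%, Downtown 187/1192 = 15.7% → Uptown
Uptown wins overall and in every credit group — no reversal.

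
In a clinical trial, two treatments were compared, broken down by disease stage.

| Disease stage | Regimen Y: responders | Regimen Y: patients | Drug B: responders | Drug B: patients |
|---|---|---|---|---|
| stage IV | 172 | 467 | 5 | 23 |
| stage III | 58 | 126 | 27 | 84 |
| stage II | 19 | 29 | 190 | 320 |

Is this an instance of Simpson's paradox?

Yes

Stage IV: Regimen Y 172/467 = 36.8%, Drug B 5/23 = 21.7% → Regimen Y
Stage III: Regimen Y 58/126 = 46.0%, Drug B 27/84 = 32.1% → Regimen Y
Stage II: Regimen Y 19/29 = 65.5%, Drug B 190/320 = 59.4% → Regimen Y
Overall: Regimen Y 249/622 = 40.0%, Drug B 222/427 = 52.0% → Drug B
Regimen Y wins each disease group but Drug B wins overall — the comparison reverses. Regimen Y's patients skew toward stage IV, which has a lower base rate.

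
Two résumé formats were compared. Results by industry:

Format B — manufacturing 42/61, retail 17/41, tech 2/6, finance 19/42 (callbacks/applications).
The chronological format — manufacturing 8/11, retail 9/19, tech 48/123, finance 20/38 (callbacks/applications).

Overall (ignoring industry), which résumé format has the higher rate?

Format B

Manufacturing: Format B 42/61 = 68.9%, the chronological format 8/11 = 72.7% → the chronological format
Retail: Format B 17/41 = 41.5%, the chronological format 9/19 = 47.4% → the chronological format
Tech: Format B 2/6 = 33.3%, the chronological format 48/123 = 39.0% → the chronological format
Finance: Format B 19/42 = 45.2%, the chronological format 20/38 = 52.6% → the chronological format
Overall: Format B 80/150 = 53.3%, the chronological format 85/191 = 44.5% → Format B
(The chronological format wins every industry group but Format B wins overall — the chronological format's applications skew toward the low-rate tech group.)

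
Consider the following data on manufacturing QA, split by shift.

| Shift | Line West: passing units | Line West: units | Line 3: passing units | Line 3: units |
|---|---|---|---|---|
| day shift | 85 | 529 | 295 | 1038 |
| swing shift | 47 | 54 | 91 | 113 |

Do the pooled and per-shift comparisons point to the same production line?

Day shift: Line West 85/529 = 16.1%, Line 3 295/1038 = 28.4% → Line 3
Swing shift: Line West 47/54 = 87.0%, Line 3 91/113 = 80.5% → Line West
Overall: Line West 132/583 = 22.6%, Line 3 386/1151 = 33.5% → Line 3
Neither sweeps: Line West wins 1 of 2 groups, Line 3 wins 1. Line 3 wins overall but not every group — no Simpson reversal.

No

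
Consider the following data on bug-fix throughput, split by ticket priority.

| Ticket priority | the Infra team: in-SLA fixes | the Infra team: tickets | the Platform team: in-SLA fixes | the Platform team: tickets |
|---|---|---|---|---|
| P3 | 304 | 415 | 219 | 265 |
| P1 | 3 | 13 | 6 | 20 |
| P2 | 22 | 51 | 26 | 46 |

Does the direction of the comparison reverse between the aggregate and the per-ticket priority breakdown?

No

P3: the Infra team 304/415 = 73.3%, the Platform team 219/265 = 82.6% → the Platform team
P1: the Infra team 3/13 = 23.1%, the Platform team 6/20 = 30.0% → the Platform team
P2: the Infra team 22/51 = 43.1%, the Platform team 26/46 = 56.5% → the Platform team
Overall: the Infra team 329/479 = 68.7%, the Platform team 251/331 = 75.8% → the Platform team
The Platform team wins overall and in every ticket group — no reversal.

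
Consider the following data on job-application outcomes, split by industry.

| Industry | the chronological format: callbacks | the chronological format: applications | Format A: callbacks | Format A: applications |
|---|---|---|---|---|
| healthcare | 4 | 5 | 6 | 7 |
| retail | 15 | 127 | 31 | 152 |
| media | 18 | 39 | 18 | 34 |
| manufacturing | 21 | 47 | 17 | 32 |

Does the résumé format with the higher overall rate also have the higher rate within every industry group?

Healthcare: the chronological format 4/5 = 80.0%, Format A 6/7 = 85.7% → Format A
Retail: the chronological format 15/127 = 11.8%, Format A 31/152 = 20.4% → Format A
Media: the chronological format 18/39 = 46.2%, Format A 18/34 = 52.9% → Format A
Manufacturing: the chronological format 21/47 = 44.7%, Format A 17/32 = 53.1% → Format A
Overall: the chronological format 58/218 = 26.6%, Format A 72/225 = 32.0% → Format A
Format A wins overall and in every industry group — no reversal.

Yes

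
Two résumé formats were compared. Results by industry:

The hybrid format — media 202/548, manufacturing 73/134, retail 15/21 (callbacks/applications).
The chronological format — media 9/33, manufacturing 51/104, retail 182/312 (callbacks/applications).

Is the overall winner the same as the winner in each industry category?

Media: the hybrid format 202/548 = 36.9%, the chronological format 9/33 = 27.3% → the hybrid format
Manufacturing: the hybrid format 73/134 = 54.5%, the chronological format 51/104 = 49.0% → the hybrid format
Retail: the hybrid format 15/21 = 71.4%, the chronological format 182/312 = 58.3% → the hybrid format
Overall: the hybrid format 290/703 = 41.3%, the chronological format 242/449 = 53.9% → the chronological format
The hybrid format wins each industry group but the chronological format wins overall — the comparison reverses. The hybrid format's applications skew toward media, which has a lower base rate.

No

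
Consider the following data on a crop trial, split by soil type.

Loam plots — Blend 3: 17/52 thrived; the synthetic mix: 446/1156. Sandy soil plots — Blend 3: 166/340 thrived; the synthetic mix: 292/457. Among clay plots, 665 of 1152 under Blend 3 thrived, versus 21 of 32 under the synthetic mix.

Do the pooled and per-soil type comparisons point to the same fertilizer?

No

Loam: Blend 3 17/52 = 32.7%, the synthetic mix 446/1156 = 38.6% → the synthetic mix
Sandy soil: Blend 3 166/340 = 48.8%, the synthetic mix 292/457 = 63.9% → the synthetic mix
Clay: Blend 3 665/1152 = 57.7%, the synthetic mix 21/32 = 65.6% → the synthetic mix
Overall: Blend 3 848/1544 = 54.9%, the synthetic mix 759/1645 = 46.1% → Blend 3
The synthetic mix wins each soil group but Blend 3 wins overall — the comparison reverses. The synthetic mix's plots skew toward loam, which has a lower base rate.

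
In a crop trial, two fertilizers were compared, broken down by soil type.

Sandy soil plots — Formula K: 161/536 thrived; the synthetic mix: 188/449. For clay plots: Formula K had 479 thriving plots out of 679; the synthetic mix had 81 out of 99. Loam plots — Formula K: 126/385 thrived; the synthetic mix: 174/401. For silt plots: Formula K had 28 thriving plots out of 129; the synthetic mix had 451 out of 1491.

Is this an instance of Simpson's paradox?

Sandy soil: Formula K 161/536 = 30.0%, the synthetic mix 188/449 = 41.9% → the synthetic mix
Clay: Formula K 479/679 = 70.5%, the synthetic mix 81/99 = 81.8% → the synthetic mix
Loam: Formula K 126/385 = 32.7%, the synthetic mix 174/401 = 43.4% → the synthetic mix
Silt: Formula K 28/129 = 21.7%, the synthetic mix 451/1491 = 30.2% → the synthetic mix
Overall: Formula K 794/1729 = 45.9%, the synthetic mix 894/2440 = 36.6% → Formula K
The synthetic mix wins each soil group but Formula K wins overall — the comparison reverses. The synthetic mix's plots skew toward silt, which has a lower base rate.

Yes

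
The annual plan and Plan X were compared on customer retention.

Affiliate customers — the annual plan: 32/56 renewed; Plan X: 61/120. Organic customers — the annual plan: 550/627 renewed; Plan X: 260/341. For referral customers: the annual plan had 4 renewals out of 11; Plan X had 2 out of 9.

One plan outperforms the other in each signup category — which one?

Affiliate: the annual plan 32/56 = 57.1%, Plan X 61/120 = 50.8% → the annual plan
Organic: the annual plan 550/627 = 87.7%, Plan X 260/341 = 76.2% → the annual plan
Referral: the annual plan 4/11 = 36.4%, Plan X 2/9 = 22.2% → the annual plan
The annual plan has the higher rate in all 3 groups.

the annual plan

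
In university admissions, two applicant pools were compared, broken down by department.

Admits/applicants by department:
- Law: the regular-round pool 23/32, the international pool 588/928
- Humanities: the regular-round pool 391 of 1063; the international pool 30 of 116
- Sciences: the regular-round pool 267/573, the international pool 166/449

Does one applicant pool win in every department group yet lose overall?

Law: the regular-round pool 23/32 = 71.9%, the international pool 588/928 = 63.4% → the regular-round pool
Humanities: the regular-round pool 391/1063 = 36.8%, the international pool 30/116 = 25.9% → the regular-round pool
Sciences: the regular-round pool 267/573 = 46.6%, the international pool 166/449 = 37.0% → the regular-round pool
Overall: the regular-round pool 681/1668 = 40.8%, the international pool 784/1493 = 52.5% → the international pool
The regular-round pool wins each department group but the international pool wins overall — the comparison reverses. The regular-round pool's applicants skew toward Humanities, which has a lower base rate.

Yes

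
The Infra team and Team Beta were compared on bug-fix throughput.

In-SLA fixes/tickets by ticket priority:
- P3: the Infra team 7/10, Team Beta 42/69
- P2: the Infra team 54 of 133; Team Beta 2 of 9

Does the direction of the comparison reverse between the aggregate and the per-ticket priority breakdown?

Yes

P3: the Infra team 7/10 = 70.0%, Team Beta 42/69 = 60.9% → the Infra team
P2: the Infra team 54/133 = 40.6%, Team Beta 2/9 = 22.2% → the Infra team
Overall: the Infra team 61/143 = 42.7%, Team Beta 44/78 = 56.4% → Team Beta
The Infra team wins each ticket group but Team Beta wins overall — the comparison reverses. The Infra team's tickets skew toward P2, which has a lower base rate.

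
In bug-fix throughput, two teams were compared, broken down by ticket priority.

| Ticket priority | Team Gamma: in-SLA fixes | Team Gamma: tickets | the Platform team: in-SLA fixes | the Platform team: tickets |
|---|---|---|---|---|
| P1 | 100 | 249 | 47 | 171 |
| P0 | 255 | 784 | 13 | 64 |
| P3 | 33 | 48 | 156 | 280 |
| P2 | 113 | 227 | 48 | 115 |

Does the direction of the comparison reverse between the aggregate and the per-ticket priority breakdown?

Yes

P1: Team Gamma 100/249 = 40.2%, the Platform team 47/171 = 27.5% → Team Gamma
P0: Team Gamma 255/784 = 32.5%, the Platform team 13/64 = 20.3% → Team Gamma
P3: Team Gamma 33/48 = 68.8%, the Platform team 156/280 = 55.7% → Team Gamma
P2: Team Gamma 113/227 = 49.8%, the Platform team 48/115 = 41.7% → Team Gamma
Overall: Team Gamma 501/1308 = 38.3%, the Platform team 264/630 = 41.9% → the Platform team
Team Gamma wins each ticket group but the Platform team wins overall — the comparison reverses. Team Gamma's tickets skew toward P0, which has a lower base rate.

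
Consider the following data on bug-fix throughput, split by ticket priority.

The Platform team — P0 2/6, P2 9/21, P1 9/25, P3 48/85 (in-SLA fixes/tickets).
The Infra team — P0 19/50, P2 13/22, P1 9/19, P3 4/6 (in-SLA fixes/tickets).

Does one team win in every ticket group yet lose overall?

Yes

P0: the Platform team 2/6 = 33.3%, the Infra team 19/50 = 38.0% → the Infra team
P2: the Platform team 9/21 = 42.9%, the Infra team 13/22 = 59.1% → the Infra team
P1: the Platform team 9/25 = 36.0%, the Infra team 9/19 = 47.4% → the Infra team
P3: the Platform team 48/85 = 56.5%, the Infra team 4/6 = 66.7% → the Infra team
Overall: the Platform team 68/137 = 49.6%, the Infra team 45/97 = 46.4% → the Platform team
The Infra team wins each ticket group but the Platform team wins overall — the comparison reverses. The Infra team's tickets skew toward P0, which has a lower base rate.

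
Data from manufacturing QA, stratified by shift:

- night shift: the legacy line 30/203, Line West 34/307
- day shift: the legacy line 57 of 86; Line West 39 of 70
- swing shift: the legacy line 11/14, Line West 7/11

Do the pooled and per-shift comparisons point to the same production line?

Night shift: the legacy line 30/203 = 14.8%, Line West 34/307 = 11.1% → the legacy line
Day shift: the legacy line 57/86 = 66.3%, Line West 39/70 = 55.7% → the legacy line
Swing shift: the legacy line 11/14 = 78.6%, Line West 7/11 = 63.6% → the legacy line
Overall: the legacy line 98/303 = 32.3%, Line West 80/388 = 20.6% → the legacy line
The legacy line wins overall and in every shift group — no reversal.

Yes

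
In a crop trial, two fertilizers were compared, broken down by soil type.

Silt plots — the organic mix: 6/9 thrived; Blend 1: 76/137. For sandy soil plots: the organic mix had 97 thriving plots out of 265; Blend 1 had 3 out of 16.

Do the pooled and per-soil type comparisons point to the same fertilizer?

Silt: the organic mix 6/9 = 66.7%, Blend 1 76/137 = 55.5% → the organic mix
Sandy soil: the organic mix 97/265 = 36.6%, Blend 1 3/16 = 18.8% → the organic mix
Overall: the organic mix 103/274 = 37.6%, Blend 1 79/153 = 51.6% → Blend 1
The organic mix wins each soil group but Blend 1 wins overall — the comparison reverses. The organic mix's plots skew toward sandy soil, which has a lower base rate.

No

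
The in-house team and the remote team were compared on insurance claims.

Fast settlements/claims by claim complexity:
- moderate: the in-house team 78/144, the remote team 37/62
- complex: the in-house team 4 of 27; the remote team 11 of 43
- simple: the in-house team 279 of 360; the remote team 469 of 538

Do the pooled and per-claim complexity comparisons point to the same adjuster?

Yes

Moderate: the in-house team 78/144 = 54.2%, the remote team 37/62 = 59.7% → the remote team
Complex: the in-house team 4/27 = 14.8%, the remote team 11/43 = 25.6% → the remote team
Simple: the in-house team 279/360 = 77.5%, the remote team 469/538 = 87.2% → the remote team
Overall: the in-house team 361/531 = 68.0%, the remote team 517/643 = 80.4% → the remote team
The remote team wins overall and in every claim group — no reversal.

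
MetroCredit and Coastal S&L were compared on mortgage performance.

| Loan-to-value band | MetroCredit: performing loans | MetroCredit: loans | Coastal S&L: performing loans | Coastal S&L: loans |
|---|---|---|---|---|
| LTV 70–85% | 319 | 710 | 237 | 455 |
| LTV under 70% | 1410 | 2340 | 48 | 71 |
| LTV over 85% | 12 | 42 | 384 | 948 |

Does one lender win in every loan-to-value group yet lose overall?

Yes

LTV 70–85%: MetroCredit 319/710 = 44.9%, Coastal S&L 237/455 = 52.1% → Coastal S&L
LTV under 70%: MetroCredit 1410/2340 = 60.3%, Coastal S&L 48/71 = 67.6% → Coastal S&L
LTV over 85%: MetroCredit 12/42 = 28.6%, Coastal S&L 384/948 = 40.5% → Coastal S&L
Overall: MetroCredit 1741/3092 = 56.3%, Coastal S&L 669/1474 = 45.4% → MetroCredit
Coastal S&L wins each loan-to-value group but MetroCredit wins overall — the comparison reverses. Coastal S&L's loans skew toward LTV over 85%, which has a lower base rate.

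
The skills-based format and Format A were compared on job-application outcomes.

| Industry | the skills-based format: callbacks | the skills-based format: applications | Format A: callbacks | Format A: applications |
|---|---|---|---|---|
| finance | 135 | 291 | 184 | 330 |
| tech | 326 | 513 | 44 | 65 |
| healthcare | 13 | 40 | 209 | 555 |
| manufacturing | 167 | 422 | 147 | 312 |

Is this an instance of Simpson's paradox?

Yes

Finance: the skills-based format 135/291 = 46.4%, Format A 184/330 = 55.8% → Format A
Tech: the skills-based format 326/513 = 63.5%, Format A 44/65 = 67.7% → Format A
Healthcare: the skills-based format 13/40 = 32.5%, Format A 209/555 = 37.7% → Format A
Manufacturing: the skills-based format 167/422 = 39.6%, Format A 147/312 = 47.1% → Format A
Overall: the skills-based format 641/1266 = 50.6%, Format A 584/1262 = 46.3% → the skills-based format
Format A wins each industry group but the skills-based format wins overall — the comparison reverses. Format A's applications skew toward healthcare, which has a lower base rate.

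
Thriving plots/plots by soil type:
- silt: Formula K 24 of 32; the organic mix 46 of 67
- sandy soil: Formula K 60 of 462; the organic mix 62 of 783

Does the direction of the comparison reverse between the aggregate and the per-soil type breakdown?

Silt: Formula K 24/32 = 75.0%, the organic mix 46/67 = 68.7% → Formula K
Sandy soil: Formula K 60/462 = 13.0%, the organic mix 62/783 = 7.9% → Formula K
Overall: Formula K 84/494 = 17.0%, the organic mix 108/850 = 12.7% → Formula K
Formula K wins overall and in every soil group — no reversal.

No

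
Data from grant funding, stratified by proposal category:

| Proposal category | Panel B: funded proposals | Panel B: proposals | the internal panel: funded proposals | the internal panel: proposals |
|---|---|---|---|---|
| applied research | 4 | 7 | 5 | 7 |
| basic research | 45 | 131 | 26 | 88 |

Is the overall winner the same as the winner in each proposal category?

No

Applied research: Panel B 4/7 = 57.1%, the internal panel 5/7 = 71.4% → the internal panel
Basic research: Panel B 45/131 = 34.4%, the internal panel 26/88 = 29.5% → Panel B
Overall: Panel B 49/138 = 35.5%, the internal panel 31/95 = 32.6% → Panel B
Neither sweeps: Panel B wins 1 of 2 groups, the internal panel wins 1. Panel B wins overall but not every group — no Simpson reversal.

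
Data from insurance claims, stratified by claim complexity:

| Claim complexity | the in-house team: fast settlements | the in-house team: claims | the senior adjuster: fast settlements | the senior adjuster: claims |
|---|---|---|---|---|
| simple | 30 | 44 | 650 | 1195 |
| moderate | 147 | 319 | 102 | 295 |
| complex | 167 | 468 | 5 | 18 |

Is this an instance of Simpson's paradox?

Yes

Simple: the in-house team 30/44 = 68.2%, the senior adjuster 650/1195 = 54.4% → the in-house team
Moderate: the in-house team 147/319 = 46.1%, the senior adjuster 102/295 = 34.6% → the in-house team
Complex: the in-house team 167/468 = 35.7%, the senior adjuster 5/18 = 27.8% → the in-house team
Overall: the in-house team 344/831 = 41.4%, the senior adjuster 757/1508 = 50.2% → the senior adjuster
The in-house team wins each claim group but the senior adjuster wins overall — the comparison reverses. The in-house team's claims skew toward complex, which has a lower base rate.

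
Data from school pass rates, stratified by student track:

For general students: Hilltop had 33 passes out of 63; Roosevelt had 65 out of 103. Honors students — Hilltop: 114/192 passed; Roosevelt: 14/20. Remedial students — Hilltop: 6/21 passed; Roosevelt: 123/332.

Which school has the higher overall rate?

Hilltop

General: Hilltop 33/63 = 52.4%, Roosevelt 65/103 = 63.1% → Roosevelt
Honors: Hilltop 114/192 = 59.4%, Roosevelt 14/20 = 70.0% → Roosevelt
Remedial: Hilltop 6/21 = 28.6%, Roosevelt 123/332 = 37.0% → Roosevelt
Overall: Hilltop 153/276 = 55.4%, Roosevelt 202/455 = 44.4% → Hilltop
(Roosevelt wins every student group but Hilltop wins overall — Roosevelt's students skew toward the low-rate remedial group.)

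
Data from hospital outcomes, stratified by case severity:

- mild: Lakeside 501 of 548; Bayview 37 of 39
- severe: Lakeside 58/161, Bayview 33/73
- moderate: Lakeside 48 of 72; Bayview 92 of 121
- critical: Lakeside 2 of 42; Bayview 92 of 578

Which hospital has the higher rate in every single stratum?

Bayview

Mild: Lakeside 501/548 = 91.4%, Bayview 37/39 = 94.9% → Bayview
Severe: Lakeside 58/161 = 36.0%, Bayview 33/73 = 45.2% → Bayview
Moderate: Lakeside 48/72 = 66.7%, Bayview 92/121 = 76.0% → Bayview
Critical: Lakeside 2/42 = 4.8%, Bayview 92/578 = 15.9% → Bayview
Bayview has the higher rate in all 4 groups.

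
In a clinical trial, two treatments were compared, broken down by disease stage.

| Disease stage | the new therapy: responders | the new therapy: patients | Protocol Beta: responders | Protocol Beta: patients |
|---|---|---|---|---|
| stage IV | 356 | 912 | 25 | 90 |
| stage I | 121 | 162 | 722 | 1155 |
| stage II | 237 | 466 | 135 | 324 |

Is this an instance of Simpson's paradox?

Yes

Stage IV: the new therapy 356/912 = 39.0%, Protocol Beta 25/90 = 27.8% → the new therapy
Stage I: the new therapy 121/162 = 74.7%, Protocol Beta 722/1155 = 62.5% → the new therapy
Stage II: the new therapy 237/466 = 50.9%, Protocol Beta 135/324 = 41.7% → the new therapy
Overall: the new therapy 714/1540 = 46.4%, Protocol Beta 882/1569 = 56.2% → Protocol Beta
The new therapy wins each disease group but Protocol Beta wins overall — the comparison reverses. The new therapy's patients skew toward stage IV, which has a lower base rate.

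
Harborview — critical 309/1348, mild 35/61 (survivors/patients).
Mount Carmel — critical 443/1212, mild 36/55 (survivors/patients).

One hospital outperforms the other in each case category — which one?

Critical: Harborview 309/1348 = 22.9%, Mount Carmel 443/1212 = 36.6% → Mount Carmel
Mild: Harborview 35/61 = 57.4%, Mount Carmel 36/55 = 65.5% → Mount Carmel
Mount Carmel has the higher rate in both groups.

Mount Carmel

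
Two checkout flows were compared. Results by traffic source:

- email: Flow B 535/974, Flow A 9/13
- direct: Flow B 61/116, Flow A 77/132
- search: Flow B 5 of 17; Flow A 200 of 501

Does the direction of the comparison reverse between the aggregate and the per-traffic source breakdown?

Yes

Email: Flow B 535/974 = 54.9%, Flow A 9/13 = 69.2% → Flow A
Direct: Flow B 61/116 = 52.6%, Flow A 77/132 = 58.3% → Flow A
Search: Flow B 5/17 = 29.4%, Flow A 200/501 = 39.9% → Flow A
Overall: Flow B 601/1107 = 54.3%, Flow A 286/646 = 44.3% → Flow B
Flow A wins each traffic group but Flow B wins overall — the comparison reverses. Flow A's sessions skew toward search, which has a lower base rate.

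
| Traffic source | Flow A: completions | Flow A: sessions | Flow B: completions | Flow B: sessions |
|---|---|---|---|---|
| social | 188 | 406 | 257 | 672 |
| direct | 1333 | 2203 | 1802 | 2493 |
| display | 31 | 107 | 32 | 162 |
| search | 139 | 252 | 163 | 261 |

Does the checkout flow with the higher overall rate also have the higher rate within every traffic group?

No

Social: Flow A 188/406 = 46.3%, Flow B 257/672 = 38.2% → Flow A
Direct: Flow A 1333/2203 = 60.5%, Flow B 1802/2493 = 72.3% → Flow B
Display: Flow A 31/107 = 29.0%, Flow B 32/162 = 19.8% → Flow A
Search: Flow A 139/252 = 55.2%, Flow B 163/261 = 62.5% → Flow B
Overall: Flow A 1691/2968 = 57.0%, Flow B 2254/3588 = 62.8% → Flow B
Neither sweeps: Flow A wins 2 of 4 groups, Flow B wins 2. Flow B wins overall but not every group — no Simpson reversal.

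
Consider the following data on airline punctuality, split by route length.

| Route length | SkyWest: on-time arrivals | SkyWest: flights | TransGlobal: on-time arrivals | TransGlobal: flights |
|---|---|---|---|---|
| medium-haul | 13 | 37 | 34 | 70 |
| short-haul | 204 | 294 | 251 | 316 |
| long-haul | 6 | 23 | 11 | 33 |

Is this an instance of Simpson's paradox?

Medium-haul: SkyWest 13/37 = 35.1%, TransGlobal 34/70 = 48.6% → TransGlobal
Short-haul: SkyWest 204/294 = 69.4%, TransGlobal 251/316 = 79.4% → TransGlobal
Long-haul: SkyWest 6/23 = 26.1%, TransGlobal 11/33 = 33.3% → TransGlobal
Overall: SkyWest 223/354 = 63.0%, TransGlobal 296/419 = 70.6% → TransGlobal
TransGlobal wins overall and in every route group — no reversal.

No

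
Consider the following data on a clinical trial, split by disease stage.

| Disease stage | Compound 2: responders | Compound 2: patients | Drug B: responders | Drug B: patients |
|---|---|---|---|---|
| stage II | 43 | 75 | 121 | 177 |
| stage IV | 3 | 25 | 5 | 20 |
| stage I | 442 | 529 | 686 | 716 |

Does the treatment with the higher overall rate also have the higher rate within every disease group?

Yes

Stage II: Compound 2 43/75 = 57.3%, Drug B 121/177 = 68.4% → Drug B
Stage IV: Compound 2 3/25 = 12.0%, Drug B 5/20 = 25.0% → Drug B
Stage I: Compound 2 442/529 = 83.6%, Drug B 686/716 = 95.8% → Drug B
Overall: Compound 2 488/629 = 77.6%, Drug B 812/913 = 88.9% → Drug B
Drug B wins overall and in every disease group — no reversal.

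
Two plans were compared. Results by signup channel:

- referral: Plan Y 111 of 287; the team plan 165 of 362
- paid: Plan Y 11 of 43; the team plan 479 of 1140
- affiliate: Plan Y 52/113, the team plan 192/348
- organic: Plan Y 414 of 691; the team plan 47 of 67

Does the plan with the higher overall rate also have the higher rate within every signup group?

Referral: Plan Y 111/287 = 38.7%, the team plan 165/362 = 45.6% → the team plan
Paid: Plan Y 11/43 = 25.6%, the team plan 479/1140 = 42.0% → the team plan
Affiliate: Plan Y 52/113 = 46.0%, the team plan 192/348 = 55.2% → the team plan
Organic: Plan Y 414/691 = 59.9%, the team plan 47/67 = 70.1% → the team plan
Overall: Plan Y 588/1134 = 51.9%, the team plan 883/1917 = 46.1% → Plan Y
The team plan wins each signup group but Plan Y wins overall — the comparison reverses. The team plan's customers skew toward paid, which has a lower base rate.

No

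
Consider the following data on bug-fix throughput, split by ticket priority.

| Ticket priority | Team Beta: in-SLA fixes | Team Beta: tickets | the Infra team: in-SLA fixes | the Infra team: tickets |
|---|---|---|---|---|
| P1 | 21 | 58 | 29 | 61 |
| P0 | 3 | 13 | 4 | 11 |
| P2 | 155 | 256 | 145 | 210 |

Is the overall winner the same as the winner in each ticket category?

P1: Team Beta 21/58 = 36.2%, the Infra team 29/61 = 47.5% → the Infra team
P0: Team Beta 3/13 = 23.1%, the Infra team 4/11 = 36.4% → the Infra team
P2: Team Beta 155/256 = 60.5%, the Infra team 145/210 = 69.0% → the Infra team
Overall: Team Beta 179/327 = 54.7%, the Infra team 178/282 = 63.1% → the Infra team
The Infra team wins overall and in every ticket group — no reversal.

Yes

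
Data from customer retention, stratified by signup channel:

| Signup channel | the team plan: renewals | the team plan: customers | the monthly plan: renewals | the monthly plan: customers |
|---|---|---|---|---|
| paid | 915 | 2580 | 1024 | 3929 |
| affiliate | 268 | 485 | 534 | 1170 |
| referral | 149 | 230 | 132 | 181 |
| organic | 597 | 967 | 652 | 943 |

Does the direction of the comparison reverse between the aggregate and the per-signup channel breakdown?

Paid: the team plan 915/2580 = 35.5%, the monthly plan 1024/3929 = 26.1% → the team plan
Affiliate: the team plan 268/485 = 55.3%, the monthly plan 534/1170 = 45.6% → the team plan
Referral: the team plan 149/230 = 64.8%, the monthly plan 132/181 = 72.9% → the monthly plan
Organic: the team plan 597/967 = 61.7%, the monthly plan 652/943 = 69.1% → the monthly plan
Overall: the team plan 1929/4262 = 45.3%, the monthly plan 2342/6223 = 37.6% → the team plan
Neither sweeps: the team plan wins 2 of 4 groups, the monthly plan wins 2. The team plan wins overall but not every group — no Simpson reversal.

No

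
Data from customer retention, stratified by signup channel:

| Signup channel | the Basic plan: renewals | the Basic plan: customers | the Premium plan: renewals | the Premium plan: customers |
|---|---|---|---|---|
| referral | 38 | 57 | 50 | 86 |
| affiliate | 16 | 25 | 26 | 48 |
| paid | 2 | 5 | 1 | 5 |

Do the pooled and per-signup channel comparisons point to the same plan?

Yes

Referral: the Basic plan 38/57 = 66.7%, the Premium plan 50/86 = 58.1% → the Basic plan
Affiliate: the Basic plan 16/25 = 64.0%, the Premium plan 26/48 = 54.2% → the Basic plan
Paid: the Basic plan 2/5 = 40.0%, the Premium plan 1/5 = 20.0% → the Basic plan
Overall: the Basic plan 56/87 = 64.4%, the Premium plan 77/139 = 55.4% → the Basic plan
The Basic plan wins overall and in every signup group — no reversal.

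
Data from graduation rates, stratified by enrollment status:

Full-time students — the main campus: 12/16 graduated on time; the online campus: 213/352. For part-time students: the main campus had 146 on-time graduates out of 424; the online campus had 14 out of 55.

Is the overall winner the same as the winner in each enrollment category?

No

Full-time: the main campus 12/16 = 75.0%, the online campus 213/352 = 60.5% → the main campus
Part-time: the main campus 146/424 = 34.4%, the online campus 14/55 = 25.5% → the main campus
Overall: the main campus 158/440 = 35.9%, the online campus 227/407 = 55.8% → the online campus
The main campus wins each enrollment group but the online campus wins overall — the comparison reverses. The main campus's students skew toward part-time, which has a lower base rate.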